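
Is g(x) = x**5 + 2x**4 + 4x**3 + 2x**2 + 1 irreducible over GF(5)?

Check for roots in GF(5): g(0) = 1; g(1) = 0 → root; g(2) = 0 → root; g(3) = 2; g(4) = 0 → root.
g(1) = 0, so (x − 1) divides g(x); g is reducible.

No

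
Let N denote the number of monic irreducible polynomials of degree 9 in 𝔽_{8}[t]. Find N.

The number of monic irreducibles of degree 9 over GF(8) is (1/9)·Σ_{d∣9} μ(9/d) 8^d.
Divisors of 9: 1, 3, 9; μ(9/d) for each: 0, -1, 1.
Σ = − 8^3 + 8^9 = 134217216.
N = 134217216/9 = 14913024.

14913024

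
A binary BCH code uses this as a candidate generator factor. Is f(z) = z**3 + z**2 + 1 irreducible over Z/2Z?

Yes

Check for roots in Z/2Z: f(0) = 1; f(1) = 1.
No roots. A degree-3 polynomial over a field with no linear factor is irreducible.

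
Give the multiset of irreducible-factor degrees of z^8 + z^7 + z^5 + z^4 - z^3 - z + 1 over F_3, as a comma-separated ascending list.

1, 1, 2, 2, 2

Write h(z) = z^8 + z^7 + z^5 + z^4 - z^3 - z + 1.
Roots in F_3: h(0) = 1; h(1) = 0 → root; h(2) = 0 → root.
Linear factors from roots: (z - 1), (z + 1).
Complete factorization: h(z) = (z + 1)·(z - 1)·(z^2 + z - 1)·(z^2 + 1)^2.
Factor degrees with multiplicity: 1 + 1 + 2 + 2 + 2 = 8.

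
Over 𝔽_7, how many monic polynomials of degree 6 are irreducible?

The number of monic irreducibles of degree 6 over GF(7) is (1/6)·Σ_{d∣6} μ(6/d) 7^d.
Divisors of 6: 1, 2, 3, 6; μ(6/d) for each: 1, -1, -1, 1.
Σ = 7^1 − 7^2 − 7^3 + 7^6 = 117264.
N = 117264/6 = 19544.

19544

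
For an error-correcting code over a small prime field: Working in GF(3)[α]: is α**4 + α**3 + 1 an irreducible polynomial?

No

Write f(α) = α**4 + α**3 + 1.
Check for roots in GF(3): f(0) = 1; f(1) = 0 → root; f(2) = 1.
f(1) = 0, so (α − 1) divides f(α); f is reducible.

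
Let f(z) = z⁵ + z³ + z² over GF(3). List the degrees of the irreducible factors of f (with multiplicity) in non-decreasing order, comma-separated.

1, 1, 1, 2

Roots in GF(3): f(0) = 0 → root; f(1) = 0 → root; f(2) = 2.
Linear factors from roots: (z), (z - 1).
Complete factorization: f(z) = (z - 1)·(z)^2·(z² + z - 1).
Factor degrees with multiplicity: 1 + 1 + 1 + 2 = 5.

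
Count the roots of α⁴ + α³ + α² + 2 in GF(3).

Write P(α) = α⁴ + α³ + α² + 2.
Evaluate at each of the 3 elements of GF(3):
P(0) = 2; P(1) = 2; P(2) = 0 → root.
Roots: {2}.

1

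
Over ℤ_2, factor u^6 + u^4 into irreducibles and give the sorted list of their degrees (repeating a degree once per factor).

Write f(u) = u^6 + u^4.
Roots in ℤ_2: f(0) = 0 → root; f(1) = 0 → root.
Linear factors from roots: (u), (u + 1).
Complete factorization: f(u) = (u + 1)^2·(u)^4.
Factor degrees with multiplicity: 1 + 1 + 1 + 1 + 1 + 1 = 6.

1, 1, 1, 1, 1, 1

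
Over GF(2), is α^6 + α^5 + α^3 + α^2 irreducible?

Write P(α) = α^6 + α^5 + α^3 + α^2.
Check for roots in GF(2): P(0) = 0 → root; P(1) = 0 → root.
P(0) = 0, so (α) divides P(α); P is reducible.

No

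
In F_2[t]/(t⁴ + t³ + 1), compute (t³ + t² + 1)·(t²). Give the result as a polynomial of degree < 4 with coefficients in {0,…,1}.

Multiply in F_2[t]: (t³ + t² + 1)·(t²) = t⁵ + t⁴ + t².
Reduce using t⁴ ≡ t³ + 1 (mod t⁴ + t³ + 1).
Reduced: t² + t.

t^2 + t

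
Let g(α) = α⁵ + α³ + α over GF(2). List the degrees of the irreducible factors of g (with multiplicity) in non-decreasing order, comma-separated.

1, 2, 2

Roots in GF(2): g(0) = 0 → root; g(1) = 1.
Linear factors from roots: (α).
Complete factorization: g(α) = (α)·(α² + α + 1)^2.
Factor degrees with multiplicity: 1 + 2 + 2 = 5.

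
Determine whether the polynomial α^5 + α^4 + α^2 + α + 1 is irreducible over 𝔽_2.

Write f(α) = α^5 + α^4 + α^2 + α + 1.
Check for roots in 𝔽_2: f(0) = 1; f(1) = 1.
No roots, so no linear factors.
Monic irreducibles of degree 2 over GF(2): α^2 + α + 1.
None of them divide f (all give nonzero remainder).
No irreducible factor of degree ≤ 2 exists, so f is irreducible over GF(2).

Yes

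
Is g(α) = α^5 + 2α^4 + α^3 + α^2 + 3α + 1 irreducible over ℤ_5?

Check for roots in ℤ_5: g(0) = 1; g(1) = 4; g(2) = 3; g(3) = 1; g(4) = 4.
No roots, so no linear factors.
Degree-2 irreducible divisors: test the 10 monic irreducibles of degree 2 over GF(5).
None of them divide g (all give nonzero remainder).
No irreducible factor of degree ≤ 2 exists, so g is irreducible over GF(5).

Yes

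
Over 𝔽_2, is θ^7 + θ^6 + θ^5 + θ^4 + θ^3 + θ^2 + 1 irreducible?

Yes

Write h(θ) = θ^7 + θ^6 + θ^5 + θ^4 + θ^3 + θ^2 + 1.
Check for roots in 𝔽_2: h(0) = 1; h(1) = 1.
No roots, so no linear factors.
Monic irreducibles of degree 2 over GF(2): θ^2 + θ + 1.
None of them divide h (all give nonzero remainder).
Monic irreducibles of degree 3 over GF(2): θ^3 + θ + 1, θ^3 + θ^2 + 1.
None of them divide h (all give nonzero remainder).
No irreducible factor of degree ≤ 3 exists, so h is irreducible over GF(2).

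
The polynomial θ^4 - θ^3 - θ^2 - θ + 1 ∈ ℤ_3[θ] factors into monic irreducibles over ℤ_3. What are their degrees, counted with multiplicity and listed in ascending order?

1, 1, 2

Write g(θ) = θ^4 - θ^3 - θ^2 - θ + 1.
Roots in ℤ_3: g(0) = 1; g(1) = 2; g(2) = 0 → root.
Linear factors from roots: (θ + 1).
Complete factorization: g(θ) = (θ + 1)^2·(θ^2 + 1).
Factor degrees with multiplicity: 1 + 1 + 2 = 4.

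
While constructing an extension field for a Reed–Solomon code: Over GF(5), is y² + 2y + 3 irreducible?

Yes

Write P(y) = y² + 2y + 3.
Check for roots in GF(5): P(0) = 3; P(1) = 1; P(2) = 1; P(3) = 3; P(4) = 2.
No roots. A degree-2 polynomial over a field with no linear factor is irreducible.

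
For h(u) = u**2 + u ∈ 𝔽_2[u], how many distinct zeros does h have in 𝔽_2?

Evaluate at each of the 2 elements of 𝔽_2:
h(0) = 0 → root; h(1) = 0 → root.
Roots: {0, 1}.

2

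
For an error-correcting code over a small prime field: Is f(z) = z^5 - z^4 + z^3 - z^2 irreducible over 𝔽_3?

No

Check for roots in 𝔽_3: f(0) = 0 → root; f(1) = 0 → root; f(2) = 2.
f(0) = 0, so (z) divides f(z); f is reducible.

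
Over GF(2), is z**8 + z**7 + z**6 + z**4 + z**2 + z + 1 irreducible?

Write h(z) = z**8 + z**7 + z**6 + z**4 + z**2 + z + 1.
Check for roots in GF(2): h(0) = 1; h(1) = 1.
No roots, so no linear factors.
Monic irreducibles of degree 2 over GF(2): z**2 + z + 1.
None of them divide h (all give nonzero remainder).
Monic irreducibles of degree 3 over GF(2): z**3 + z + 1, z**3 + z**2 + 1.
None of them divide h (all give nonzero remainder).
Monic irreducibles of degree 4 over GF(2): z**4 + z + 1, z**4 + z**3 + 1, z**4 + z**3 + z**2 + z + 1.
None of them divide h (all give nonzero remainder).
No irreducible factor of degree ≤ 4 exists, so h is irreducible over GF(2).

Yes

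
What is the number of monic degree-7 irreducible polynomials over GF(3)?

Gauss's count: N_{3}(7) = (1/7) Σ_{d|7} μ(7/d)·3^d.
Divisors of 7: 1, 7; μ(7/d) for each: -1, 1.
Σ = − 3^1 + 3^7 = 2184.
N = 2184/7 = 312.

312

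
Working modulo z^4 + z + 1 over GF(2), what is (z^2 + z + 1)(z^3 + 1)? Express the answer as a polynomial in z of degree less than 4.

Multiply in GF(2)[z]: (z^2 + z + 1)·(z^3 + 1) = z^5 + z^4 + z^3 + z^2 + z + 1.
Reduce using z^4 ≡ z + 1 (mod z^4 + z + 1).
Reduced: z^3 + z.

z^3 + z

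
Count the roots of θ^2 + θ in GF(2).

Write g(θ) = θ^2 + θ.
Evaluate at each of the 2 elements of GF(2):
g(0) = 0 → root; g(1) = 0 → root.
Roots: {0, 1}.

2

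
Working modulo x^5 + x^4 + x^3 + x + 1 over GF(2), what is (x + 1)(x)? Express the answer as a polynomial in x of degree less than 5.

Multiply in GF(2)[x]: (x + 1)·(x) = x^2 + x.
Reduced: x^2 + x.

x^2 + x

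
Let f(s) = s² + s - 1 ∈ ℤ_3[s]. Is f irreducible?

Yes

Check for roots in ℤ_3: f(0) = 2; f(1) = 1; f(2) = 2.
No roots. A degree-2 polynomial over a field with no linear factor is irreducible.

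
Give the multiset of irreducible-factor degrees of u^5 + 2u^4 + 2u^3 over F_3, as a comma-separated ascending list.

1, 1, 1, 2

Write h(u) = u^5 + 2u^4 + 2u^3.
Roots in F_3: h(0) = 0 → root; h(1) = 2; h(2) = 2.
Linear factors from roots: (u).
Complete factorization: h(u) = (u)^3·(u^2 + 2u + 2).
Factor degrees with multiplicity: 1 + 1 + 1 + 2 = 5.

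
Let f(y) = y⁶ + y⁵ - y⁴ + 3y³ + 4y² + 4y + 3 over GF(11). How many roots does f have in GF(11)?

3

Evaluate at each of the 11 elements of GF(11):
f(0) = 3; f(1) = 4; f(2) = 10; f(3) = 0 → root; f(4) = 2; f(5) = 0 → root; f(6) = 0 → root; f(7) = 2; f(8) = 10; f(9) = 3; f(10) = 10.
Roots: {3, 5, 6}.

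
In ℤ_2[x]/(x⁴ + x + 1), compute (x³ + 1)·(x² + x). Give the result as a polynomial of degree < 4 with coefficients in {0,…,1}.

x + 1

Multiply in ℤ_2[x]: (x³ + 1)·(x² + x) = x⁵ + x⁴ + x² + x.
Reduce using x⁴ ≡ x + 1 (mod x⁴ + x + 1).
Reduced: x + 1.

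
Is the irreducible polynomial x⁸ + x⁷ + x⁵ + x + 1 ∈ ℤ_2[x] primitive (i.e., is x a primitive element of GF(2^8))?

No

Write f(x) = x⁸ + x⁷ + x⁵ + x + 1.
|GF(2^8)^×| = 2^8 − 1 = 255. Prime factorization: 255 = 3·5·17.
f is primitive ⇔ x has order 255 in GF(2)[x]/(f), i.e. x^(255/q) ≠ 1 for each prime q | 255.
x^(85) mod f = 1
x^(51) mod f = x⁶ + x⁴ + x³ + x.
x^(15) mod f = x⁵ + x⁴ + x³.
Since x^(85) = 1, the order of x divides 85 < 255; not primitive.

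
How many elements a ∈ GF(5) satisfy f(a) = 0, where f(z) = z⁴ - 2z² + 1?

2

Evaluate at each of the 5 elements of GF(5):
f(0) = 1; f(1) = 0 → root; f(2) = 4; f(3) = 4; f(4) = 0 → root.
Roots: {1, 4}.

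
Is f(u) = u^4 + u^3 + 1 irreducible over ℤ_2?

Check for roots in ℤ_2: f(0) = 1; f(1) = 1.
No roots, so no linear factors.
Monic irreducibles of degree 2 over GF(2): u^2 + u + 1.
None of them divide f (all give nonzero remainder).
No irreducible factor of degree ≤ 2 exists, so f is irreducible over GF(2).

Yes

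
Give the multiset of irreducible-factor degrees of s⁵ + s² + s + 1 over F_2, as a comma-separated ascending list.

Write h(s) = s⁵ + s² + s + 1.
Roots in F_2: h(0) = 1; h(1) = 0 → root.
Linear factors from roots: (s + 1).
Complete factorization: h(s) = (s + 1)^2·(s³ + s + 1).
Factor degrees with multiplicity: 1 + 1 + 3 = 5.

1, 1, 3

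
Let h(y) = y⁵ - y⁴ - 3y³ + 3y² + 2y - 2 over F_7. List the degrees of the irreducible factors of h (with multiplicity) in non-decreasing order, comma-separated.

Linear factors from roots: (y - 1), (y - 3), (y + 3), (y + 1).
Complete factorization: h(y) = (y + 1)·(y + 3)·(y - 3)·(y - 1)^2.
Factor degrees with multiplicity: 1 + 1 + 1 + 1 + 1 = 5.

1, 1, 1, 1, 1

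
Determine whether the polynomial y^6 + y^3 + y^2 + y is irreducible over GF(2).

No

Write P(y) = y^6 + y^3 + y^2 + y.
Check for roots in GF(2): P(0) = 0 → root; P(1) = 0 → root.
P(0) = 0, so (y) divides P(y); P is reducible.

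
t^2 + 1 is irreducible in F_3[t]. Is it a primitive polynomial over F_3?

Write f(t) = t^2 + 1.
|GF(3^2)^×| = 3^2 − 1 = 8. Prime factorization: 8 = 2^3.
f is primitive ⇔ t has order 8 in GF(3)[t]/(f), i.e. t^(8/q) ≠ 1 for each prime q | 8.
t^(4) mod f = 1
Since t^(4) = 1, the order of t divides 4 < 8; not primitive.

No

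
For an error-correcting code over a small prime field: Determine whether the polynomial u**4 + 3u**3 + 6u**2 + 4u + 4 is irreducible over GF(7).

Write m(u) = u**4 + 3u**3 + 6u**2 + 4u + 4.
Check for roots in GF(7): m(0) = 4; m(1) = 4; m(2) = 6; m(3) = 1; m(4) = 4; m(5) = 5; m(6) = 4.
No roots, so no linear factors.
Degree-2 irreducible divisors: test the 21 monic irreducibles of degree 2 over GF(7).
None of them divide m (all give nonzero remainder).
No irreducible factor of degree ≤ 2 exists, so m is irreducible over GF(7).

Yes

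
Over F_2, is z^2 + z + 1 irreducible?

Write m(z) = z^2 + z + 1.
Check for roots in F_2: m(0) = 1; m(1) = 1.
No roots. A degree-2 polynomial over a field with no linear factor is irreducible.

Yes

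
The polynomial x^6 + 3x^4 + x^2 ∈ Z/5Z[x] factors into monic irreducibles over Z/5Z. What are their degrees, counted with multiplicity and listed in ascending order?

1, 1, 1, 1, 1, 1

Write g(x) = x^6 + 3x^4 + x^2.
Roots in Z/5Z: g(0) = 0 → root; g(1) = 0 → root; g(2) = 1; g(3) = 1; g(4) = 0 → root.
Linear factors from roots: (x), (x + 4), (x + 1).
Complete factorization: g(x) = (x)^2·(x + 1)^2·(x + 4)^2.
Factor degrees with multiplicity: 1 + 1 + 1 + 1 + 1 + 1 = 6.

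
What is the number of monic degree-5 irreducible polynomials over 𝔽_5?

624

x^(5^5) − x is the product of all monic irreducibles of degree dividing 5; Möbius inversion gives N = (1/5) Σ μ(5/d)·5^d.
Divisors of 5: 1, 5; μ(5/d) for each: -1, 1.
Σ = − 5^1 + 5^5 = 3120.
N = 3120/5 = 624.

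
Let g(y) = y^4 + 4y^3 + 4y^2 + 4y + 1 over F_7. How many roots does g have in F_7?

3

Evaluate at each of the 7 elements of F_7:
g(0) = 1; g(1) = 0 → root; g(2) = 3; g(3) = 0 → root; g(4) = 5; g(5) = 0 → root; g(6) = 5.
Roots: {1, 3, 5}.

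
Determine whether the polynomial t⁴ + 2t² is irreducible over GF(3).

No

Write h(t) = t⁴ + 2t².
Check for roots in GF(3): h(0) = 0 → root; h(1) = 0 → root; h(2) = 0 → root.
h(0) = 0, so (t) divides h(t); h is reducible.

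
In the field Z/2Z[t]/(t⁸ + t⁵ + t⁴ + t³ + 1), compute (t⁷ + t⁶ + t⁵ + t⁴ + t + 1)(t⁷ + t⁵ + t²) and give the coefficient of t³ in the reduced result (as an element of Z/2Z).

0

Multiply in Z/2Z[t]: (t⁷ + t⁶ + t⁵ + t⁴ + t + 1)·(t⁷ + t⁵ + t²) = t¹⁴ + t¹³ + t¹⁰ + t⁵ + t³ + t².
Reduce using t⁸ ≡ t⁵ + t⁴ + t³ + 1 (mod t⁸ + t⁵ + t⁴ + t³ + 1).
Reduced: t⁶ + t⁵.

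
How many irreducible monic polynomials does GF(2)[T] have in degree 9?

56

The number of monic irreducibles of degree 9 over GF(2) is (1/9)·Σ_{d∣9} μ(9/d) 2^d.
Divisors of 9: 1, 3, 9; μ(9/d) for each: 0, -1, 1.
Σ = − 2^3 + 2^9 = 504.
N = 504/9 = 56.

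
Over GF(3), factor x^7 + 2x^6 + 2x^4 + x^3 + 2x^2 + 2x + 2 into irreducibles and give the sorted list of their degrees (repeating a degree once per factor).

1, 1, 2, 3

Write g(x) = x^7 + 2x^6 + 2x^4 + x^3 + 2x^2 + 2x + 2.
Roots in GF(3): g(0) = 2; g(1) = 0 → root; g(2) = 1.
Linear factors from roots: (x + 2).
Complete factorization: g(x) = (x + 2)^2·(x^2 + 1)·(x^3 + x^2 + 2).
Factor degrees with multiplicity: 1 + 1 + 2 + 3 = 7.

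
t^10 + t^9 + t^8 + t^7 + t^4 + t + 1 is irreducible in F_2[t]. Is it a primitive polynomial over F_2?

Write f(t) = t^10 + t^9 + t^8 + t^7 + t^4 + t + 1.
|GF(2^10)^×| = 2^10 − 1 = 1023. Prime factorization: 1023 = 3·11·31.
f is primitive ⇔ t has order 1023 in GF(2)[t]/(f), i.e. t^(1023/q) ≠ 1 for each prime q | 1023.
t^(341) mod f = t^8 + t^4 + t^3 + 1.
t^(93) mod f = t^8 + t^3 + t.
t^(33) mod f = t^6 + t^4 + t^2 + t.
None equal 1, so t has full order 1023; f is primitive.

Yes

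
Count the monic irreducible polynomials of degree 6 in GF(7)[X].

19544

The number of monic irreducibles of degree 6 over GF(7) is (1/6)·Σ_{d∣6} μ(6/d) 7^d.
Divisors of 6: 1, 2, 3, 6; μ(6/d) for each: 1, -1, -1, 1.
Σ = 7^1 − 7^2 − 7^3 + 7^6 = 117264.
N = 117264/6 = 19544.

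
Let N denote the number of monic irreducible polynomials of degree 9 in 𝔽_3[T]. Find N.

2184

Gauss's count: N_{3}(9) = (1/9) Σ_{d|9} μ(9/d)·3^d.
Divisors of 9: 1, 3, 9; μ(9/d) for each: 0, -1, 1.
Σ = − 3^3 + 3^9 = 19656.
N = 19656/9 = 2184.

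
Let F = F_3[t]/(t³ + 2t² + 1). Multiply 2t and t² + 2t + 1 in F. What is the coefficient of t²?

0

Multiply in F_3[t]: (2t)·(t² + 2t + 1) = 2t³ + t² + 2t.
Reduce using t³ ≡ t² + 2 (mod t³ + 2t² + 1).
Reduced: 2t + 1.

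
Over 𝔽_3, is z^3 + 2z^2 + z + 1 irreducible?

Yes

Write P(z) = z^3 + 2z^2 + z + 1.
Check for roots in 𝔽_3: P(0) = 1; P(1) = 2; P(2) = 1.
No roots. A degree-3 polynomial over a field with no linear factor is irreducible.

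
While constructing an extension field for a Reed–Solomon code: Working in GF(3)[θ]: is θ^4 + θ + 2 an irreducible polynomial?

Write m(θ) = θ^4 + θ + 2.
Check for roots in GF(3): m(0) = 2; m(1) = 1; m(2) = 2.
No roots, so no linear factors.
Monic irreducibles of degree 2 over GF(3): θ^2 + 1, θ^2 + θ + 2, θ^2 + 2θ + 2.
None of them divide m (all give nonzero remainder).
No irreducible factor of degree ≤ 2 exists, so m is irreducible over GF(3).

Yes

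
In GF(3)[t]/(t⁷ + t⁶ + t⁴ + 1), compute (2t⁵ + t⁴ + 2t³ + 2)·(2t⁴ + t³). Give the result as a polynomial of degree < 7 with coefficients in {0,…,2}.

2t^6 + 2t^4 + 2t^3 + 2t^2 + 1

Multiply in GF(3)[t]: (2t⁵ + t⁴ + 2t³ + 2)·(2t⁴ + t³) = t⁹ + t⁸ + 2t⁷ + 2t⁶ + t⁴ + 2t³.
Reduce using t⁷ ≡ 2t⁶ + 2t⁴ + 2 (mod t⁷ + t⁶ + t⁴ + 1).
Reduced: 2t⁶ + 2t⁴ + 2t³ + 2t² + 1.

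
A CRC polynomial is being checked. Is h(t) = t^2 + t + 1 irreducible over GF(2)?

Yes

Check for roots in GF(2): h(0) = 1; h(1) = 1.
No roots. A degree-2 polynomial over a field with no linear factor is irreducible.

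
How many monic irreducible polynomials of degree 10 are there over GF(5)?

x^(5^10) − x is the product of all monic irreducibles of degree dividing 10; Möbius inversion gives N = (1/10) Σ μ(10/d)·5^d.
Divisors of 10: 1, 2, 5, 10; μ(10/d) for each: 1, -1, -1, 1.
Σ = 5^1 − 5^2 − 5^5 + 5^10 = 9762480.
N = 9762480/10 = 976248.

976248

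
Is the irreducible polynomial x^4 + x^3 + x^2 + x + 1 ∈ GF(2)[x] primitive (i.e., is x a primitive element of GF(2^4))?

Write f(x) = x^4 + x^3 + x^2 + x + 1.
|GF(2^4)^×| = 2^4 − 1 = 15. Prime factorization: 15 = 3·5.
f is primitive ⇔ x has order 15 in GF(2)[x]/(f), i.e. x^(15/q) ≠ 1 for each prime q | 15.
x^(5) mod f = 1
x^(3) mod f = x^3.
Since x^(5) = 1, the order of x divides 5 < 15; not primitive.

No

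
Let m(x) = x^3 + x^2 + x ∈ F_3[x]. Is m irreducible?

Check for roots in F_3: m(0) = 0 → root; m(1) = 0 → root; m(2) = 2.
m(0) = 0, so (x) divides m(x); m is reducible.

No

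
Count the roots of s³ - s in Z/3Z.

3

Write h(s) = s³ - s.
Evaluate at each of the 3 elements of Z/3Z:
h(0) = 0 → root; h(1) = 0 → root; h(2) = 0 → root.
Roots: {0, 1, 2}.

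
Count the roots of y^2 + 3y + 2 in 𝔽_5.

Write f(y) = y^2 + 3y + 2.
Evaluate at each of the 5 elements of 𝔽_5:
f(0) = 2; f(1) = 1; f(2) = 2; f(3) = 0 → root; f(4) = 0 → root.
Roots: {3, 4}.

2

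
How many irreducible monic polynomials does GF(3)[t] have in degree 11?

Gauss's count: N_{3}(11) = (1/11) Σ_{d|11} μ(11/d)·3^d.
Divisors of 11: 1, 11; μ(11/d) for each: -1, 1.
Σ = − 3^1 + 3^11 = 177144.
N = 177144/11 = 16104.

16104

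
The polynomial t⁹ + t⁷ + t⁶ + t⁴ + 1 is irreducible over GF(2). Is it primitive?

Yes

Write f(t) = t⁹ + t⁷ + t⁶ + t⁴ + 1.
|GF(2^9)^×| = 2^9 − 1 = 511. Prime factorization: 511 = 7·73.
f is primitive ⇔ t has order 511 in GF(2)[t]/(f), i.e. t^(511/q) ≠ 1 for each prime q | 511.
t^(73) mod f = t⁸ + t⁷ + t⁵ + t² + t + 1.
t^(7) mod f = t⁷.
None equal 1, so t has full order 511; f is primitive.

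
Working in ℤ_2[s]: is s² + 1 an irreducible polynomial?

No

Write P(s) = s² + 1.
Check for roots in ℤ_2: P(0) = 1; P(1) = 0 → root.
P(1) = 0, so (s − 1) divides P(s); P is reducible.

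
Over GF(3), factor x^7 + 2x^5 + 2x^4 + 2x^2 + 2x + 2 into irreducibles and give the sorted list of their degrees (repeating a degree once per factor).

7

Write h(x) = x^7 + 2x^5 + 2x^4 + 2x^2 + 2x + 2.
Roots in GF(3): h(0) = 2; h(1) = 2; h(2) = 1.
Complete factorization: h(x) = (x^7 + 2x^5 + 2x^4 + 2x^2 + 2x + 2).
Factor degrees with multiplicity: 7 = 7.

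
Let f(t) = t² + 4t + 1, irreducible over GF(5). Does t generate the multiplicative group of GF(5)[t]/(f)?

|GF(5^2)^×| = 5^2 − 1 = 24. Prime factorization: 24 = 2^3·3.
f is primitive ⇔ t has order 24 in GF(5)[t]/(f), i.e. t^(24/q) ≠ 1 for each prime q | 24.
t^(12) mod f = 1
t^(8) mod f = t + 4.
Since t^(12) = 1, the order of t divides 12 < 24; not primitive.

No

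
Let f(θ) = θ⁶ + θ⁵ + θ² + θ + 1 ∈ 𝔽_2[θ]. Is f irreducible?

Yes

Check for roots in 𝔽_2: f(0) = 1; f(1) = 1.
No roots, so no linear factors.
Monic irreducibles of degree 2 over GF(2): θ² + θ + 1.
None of them divide f (all give nonzero remainder).
Monic irreducibles of degree 3 over GF(2): θ³ + θ + 1, θ³ + θ² + 1.
None of them divide f (all give nonzero remainder).
No irreducible factor of degree ≤ 3 exists, so f is irreducible over GF(2).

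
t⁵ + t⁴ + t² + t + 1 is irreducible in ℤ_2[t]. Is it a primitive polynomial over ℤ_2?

Write f(t) = t⁵ + t⁴ + t² + t + 1.
|GF(2^5)^×| = 2^5 − 1 = 31. Prime factorization: 31 = 31.
f is primitive ⇔ t has order 31 in GF(2)[t]/(f), i.e. t^(31/q) ≠ 1 for each prime q | 31.
t^(1) mod f = t.
None equal 1, so t has full order 31; f is primitive.

Yes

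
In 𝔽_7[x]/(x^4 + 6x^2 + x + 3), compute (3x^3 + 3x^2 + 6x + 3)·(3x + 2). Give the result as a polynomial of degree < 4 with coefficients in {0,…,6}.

Multiply in 𝔽_7[x]: (3x^3 + 3x^2 + 6x + 3)·(3x + 2) = 2x^4 + x^3 + 3x^2 + 6.
Reduce using x^4 ≡ x^2 + 6x + 4 (mod x^4 + 6x^2 + x + 3).
Reduced: x^3 + 5x^2 + 5x.

x^3 + 5x^2 + 5x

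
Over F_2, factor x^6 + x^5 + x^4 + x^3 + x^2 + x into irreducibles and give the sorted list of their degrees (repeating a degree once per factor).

1, 1, 2, 2

Write h(x) = x^6 + x^5 + x^4 + x^3 + x^2 + x.
Roots in F_2: h(0) = 0 → root; h(1) = 0 → root.
Linear factors from roots: (x), (x + 1).
Complete factorization: h(x) = (x)·(x + 1)·(x^2 + x + 1)^2.
Factor degrees with multiplicity: 1 + 1 + 2 + 2 = 6.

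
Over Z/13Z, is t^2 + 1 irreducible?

Write P(t) = t^2 + 1.
Check each element of Z/13Z for a root: P(0)=1, P(1)=2, P(2)=5, P(3)=10, P(4)=4, P(5)=0, P(6)=11, P(7)=11, P(8)=0, P(9)=4, P(10)=10, P(11)=5, P(12)=2.
P(5) = 0, so (t − 5) divides P(t); P is reducible.

No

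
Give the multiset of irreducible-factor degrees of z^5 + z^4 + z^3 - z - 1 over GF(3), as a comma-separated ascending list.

Write h(z) = z^5 + z^4 + z^3 - z - 1.
Roots in GF(3): h(0) = 2; h(1) = 1; h(2) = 2.
Complete factorization: h(z) = (z^2 + z - 1)·(z^3 - z + 1).
Factor degrees with multiplicity: 2 + 3 = 5.

2, 3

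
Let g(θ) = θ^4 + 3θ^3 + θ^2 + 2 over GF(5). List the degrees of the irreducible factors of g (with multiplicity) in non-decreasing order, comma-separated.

Roots in GF(5): g(0) = 2; g(1) = 2; g(2) = 1; g(3) = 3; g(4) = 1.
Complete factorization: g(θ) = (θ^4 + 3θ^3 + θ^2 + 2).
Factor degrees with multiplicity: 4 = 4.

4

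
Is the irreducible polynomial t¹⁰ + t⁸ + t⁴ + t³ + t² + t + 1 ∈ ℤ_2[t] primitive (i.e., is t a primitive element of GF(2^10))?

No

Write f(t) = t¹⁰ + t⁸ + t⁴ + t³ + t² + t + 1.
|GF(2^10)^×| = 2^10 − 1 = 1023. Prime factorization: 1023 = 3·11·31.
f is primitive ⇔ t has order 1023 in GF(2)[t]/(f), i.e. t^(1023/q) ≠ 1 for each prime q | 1023.
t^(341) mod f = 1
t^(93) mod f = t⁹ + t⁸ + t⁷ + t⁶ + t⁵.
t^(33) mod f = t⁸ + t⁶ + t⁵ + t² + 1.
Since t^(341) = 1, the order of t divides 341 < 1023; not primitive.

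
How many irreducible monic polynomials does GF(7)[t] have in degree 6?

19544

x^(7^6) − x is the product of all monic irreducibles of degree dividing 6; Möbius inversion gives N = (1/6) Σ μ(6/d)·7^d.
Divisors of 6: 1, 2, 3, 6; μ(6/d) for each: 1, -1, -1, 1.
Σ = 7^1 − 7^2 − 7^3 + 7^6 = 117264.
N = 117264/6 = 19544.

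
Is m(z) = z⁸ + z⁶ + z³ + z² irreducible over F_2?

Check for roots in F_2: m(0) = 0 → root; m(1) = 0 → root.
m(0) = 0, so (z) divides m(z); m is reducible.

No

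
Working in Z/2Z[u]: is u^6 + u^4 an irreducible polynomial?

Write f(u) = u^6 + u^4.
Check for roots in Z/2Z: f(0) = 0 → root; f(1) = 0 → root.
f(0) = 0, so (u) divides f(u); f is reducible.

No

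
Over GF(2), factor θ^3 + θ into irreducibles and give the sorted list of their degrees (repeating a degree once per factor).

1, 1, 1

Write g(θ) = θ^3 + θ.
Roots in GF(2): g(0) = 0 → root; g(1) = 0 → root.
Linear factors from roots: (θ), (θ + 1).
Complete factorization: g(θ) = (θ)·(θ + 1)^2.
Factor degrees with multiplicity: 1 + 1 + 1 = 3.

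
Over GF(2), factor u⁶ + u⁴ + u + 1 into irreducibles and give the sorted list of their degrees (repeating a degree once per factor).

1, 2, 3

Write f(u) = u⁶ + u⁴ + u + 1.
Roots in GF(2): f(0) = 1; f(1) = 0 → root.
Linear factors from roots: (u + 1).
Complete factorization: f(u) = (u + 1)·(u² + u + 1)·(u³ + u + 1).
Factor degrees with multiplicity: 1 + 2 + 3 = 6.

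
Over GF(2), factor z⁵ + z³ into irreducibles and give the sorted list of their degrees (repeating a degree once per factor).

Write g(z) = z⁵ + z³.
Roots in GF(2): g(0) = 0 → root; g(1) = 0 → root.
Linear factors from roots: (z), (z + 1).
Complete factorization: g(z) = (z + 1)^2·(z)^3.
Factor degrees with multiplicity: 1 + 1 + 1 + 1 + 1 = 5.

1, 1, 1, 1, 1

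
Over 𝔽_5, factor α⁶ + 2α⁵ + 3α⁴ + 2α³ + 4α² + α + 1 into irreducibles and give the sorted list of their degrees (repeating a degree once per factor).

Write g(α) = α⁶ + 2α⁵ + 3α⁴ + 2α³ + 4α² + α + 1.
Roots in 𝔽_5: g(0) = 1; g(1) = 4; g(2) = 1; g(3) = 2; g(4) = 4.
Complete factorization: g(α) = (α⁶ + 2α⁵ + 3α⁴ + 2α³ + 4α² + α + 1).
Factor degrees with multiplicity: 6 = 6.

6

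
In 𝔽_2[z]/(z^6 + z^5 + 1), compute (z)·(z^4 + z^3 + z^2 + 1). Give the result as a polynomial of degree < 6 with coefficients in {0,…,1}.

Multiply in 𝔽_2[z]: (z)·(z^4 + z^3 + z^2 + 1) = z^5 + z^4 + z^3 + z.
Reduced: z^5 + z^4 + z^3 + z.

z^5 + z^4 + z^3 + z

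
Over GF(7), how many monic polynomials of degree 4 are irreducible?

588

By the necklace-counting formula, N_7(4) = (1/4) Σ_{d|4} μ(4/d)·7^d.
Divisors of 4: 1, 2, 4; μ(4/d) for each: 0, -1, 1.
Σ = − 7^2 + 7^4 = 2352.
N = 2352/4 = 588.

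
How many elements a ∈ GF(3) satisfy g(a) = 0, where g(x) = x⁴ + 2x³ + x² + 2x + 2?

1

Evaluate at each of the 3 elements of GF(3):
g(0) = 2; g(1) = 2; g(2) = 0 → root.
Roots: {2}.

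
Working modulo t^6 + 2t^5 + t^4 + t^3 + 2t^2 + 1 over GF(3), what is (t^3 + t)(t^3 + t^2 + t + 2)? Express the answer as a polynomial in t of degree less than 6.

2t^5 + t^4 + 2t^3 + 2t^2 + 2t + 2

Multiply in GF(3)[t]: (t^3 + t)·(t^3 + t^2 + t + 2) = t^6 + t^5 + 2t^4 + t^2 + 2t.
Reduce using t^6 ≡ t^5 + 2t^4 + 2t^3 + t^2 + 2 (mod t^6 + 2t^5 + t^4 + t^3 + 2t^2 + 1).
Reduced: 2t^5 + t^4 + 2t^3 + 2t^2 + 2t + 2.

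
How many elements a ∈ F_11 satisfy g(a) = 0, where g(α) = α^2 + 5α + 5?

2

Evaluate at each of the 11 elements of F_11:
g(0) = 5; g(1) = 0 → root; g(2) = 8; g(3) = 7; g(4) = 8; g(5) = 0 → root; g(6) = 5; g(7) = 1; g(8) = 10; g(9) = 10; g(10) = 1.
Roots: {1, 5}.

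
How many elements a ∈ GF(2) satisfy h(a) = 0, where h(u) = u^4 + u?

2

Evaluate at each of the 2 elements of GF(2):
h(0) = 0 → root; h(1) = 0 → root.
Roots: {0, 1}.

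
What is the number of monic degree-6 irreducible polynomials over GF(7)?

x^(7^6) − x is the product of all monic irreducibles of degree dividing 6; Möbius inversion gives N = (1/6) Σ μ(6/d)·7^d.
Divisors of 6: 1, 2, 3, 6; μ(6/d) for each: 1, -1, -1, 1.
Σ = 7^1 − 7^2 − 7^3 + 7^6 = 117264.
N = 117264/6 = 19544.

19544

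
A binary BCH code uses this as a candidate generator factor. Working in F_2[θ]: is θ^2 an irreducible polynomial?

Write h(θ) = θ^2.
Check for roots in F_2: h(0) = 0 → root; h(1) = 1.
h(0) = 0, so (θ) divides h(θ); h is reducible.

No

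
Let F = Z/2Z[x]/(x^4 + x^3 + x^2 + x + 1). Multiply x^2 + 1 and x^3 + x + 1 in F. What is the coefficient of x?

Multiply in Z/2Z[x]: (x^2 + 1)·(x^3 + x + 1) = x^5 + x^2 + x + 1.
Reduce using x^4 ≡ x^3 + x^2 + x + 1 (mod x^4 + x^3 + x^2 + x + 1).
Reduced: x^2 + x.

1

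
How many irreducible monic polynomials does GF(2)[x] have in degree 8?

Gauss's count: N_{2}(8) = (1/8) Σ_{d|8} μ(8/d)·2^d.
Divisors of 8: 1, 2, 4, 8; μ(8/d) for each: 0, 0, -1, 1.
Σ = − 2^4 + 2^8 = 240.
N = 240/8 = 30.

30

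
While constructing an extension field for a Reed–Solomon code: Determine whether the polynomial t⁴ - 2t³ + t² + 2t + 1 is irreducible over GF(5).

Yes

Write m(t) = t⁴ - 2t³ + t² + 2t + 1.
Check for roots in GF(5): m(0) = 1; m(1) = 3; m(2) = 4; m(3) = 3; m(4) = 3.
No roots, so no linear factors.
Degree-2 irreducible divisors: test the 10 monic irreducibles of degree 2 over GF(5).
None of them divide m (all give nonzero remainder).
No irreducible factor of degree ≤ 2 exists, so m is irreducible over GF(5).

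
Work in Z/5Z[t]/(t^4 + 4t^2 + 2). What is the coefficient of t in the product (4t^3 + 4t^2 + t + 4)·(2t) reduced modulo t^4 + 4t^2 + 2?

Multiply in Z/5Z[t]: (4t^3 + 4t^2 + t + 4)·(2t) = 3t^4 + 3t^3 + 2t^2 + 3t.
Reduce using t^4 ≡ t^2 + 3 (mod t^4 + 4t^2 + 2).
Reduced: 3t^3 + 3t + 4.

3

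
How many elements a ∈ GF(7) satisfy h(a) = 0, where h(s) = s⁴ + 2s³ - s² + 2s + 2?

Evaluate at each of the 7 elements of GF(7):
h(0) = 2; h(1) = 6; h(2) = 6; h(3) = 1; h(4) = 0 → root; h(5) = 1; h(6) = 5.
Roots: {4}.

1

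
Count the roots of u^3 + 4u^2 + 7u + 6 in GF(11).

Write f(u) = u^3 + 4u^2 + 7u + 6.
Evaluate at each of the 11 elements of GF(11):
f(0) = 6; f(1) = 7; f(2) = 0 → root; f(3) = 2; f(4) = 8; f(5) = 2; f(6) = 1; f(7) = 0 → root; f(8) = 5; f(9) = 0 → root; f(10) = 2.
Roots: {2, 7, 9}.

3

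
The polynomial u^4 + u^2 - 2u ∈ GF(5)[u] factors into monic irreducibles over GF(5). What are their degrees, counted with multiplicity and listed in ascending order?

Write f(u) = u^4 + u^2 - 2u.
Roots in GF(5): f(0) = 0 → root; f(1) = 0 → root; f(2) = 1; f(3) = 4; f(4) = 4.
Linear factors from roots: (u), (u - 1).
Complete factorization: f(u) = (u)·(u - 1)·(u^2 + u + 2).
Factor degrees with multiplicity: 1 + 1 + 2 = 4.

1, 1, 2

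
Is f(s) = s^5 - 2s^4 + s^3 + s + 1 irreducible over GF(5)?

Yes

Check for roots in GF(5): f(0) = 1; f(1) = 2; f(2) = 1; f(3) = 2; f(4) = 1.
No roots, so no linear factors.
Degree-2 irreducible divisors: test the 10 monic irreducibles of degree 2 over GF(5).
None of them divide f (all give nonzero remainder).
No irreducible factor of degree ≤ 2 exists, so f is irreducible over GF(5).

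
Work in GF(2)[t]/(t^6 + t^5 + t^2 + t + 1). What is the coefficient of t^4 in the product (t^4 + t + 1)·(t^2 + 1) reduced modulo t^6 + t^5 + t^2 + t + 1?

1

Multiply in GF(2)[t]: (t^4 + t + 1)·(t^2 + 1) = t^6 + t^4 + t^3 + t^2 + t + 1.
Reduce using t^6 ≡ t^5 + t^2 + t + 1 (mod t^6 + t^5 + t^2 + t + 1).
Reduced: t^5 + t^4 + t^3.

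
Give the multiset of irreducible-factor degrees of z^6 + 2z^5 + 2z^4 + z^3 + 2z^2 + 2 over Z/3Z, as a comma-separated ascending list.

Write g(z) = z^6 + 2z^5 + 2z^4 + z^3 + 2z^2 + 2.
Roots in Z/3Z: g(0) = 2; g(1) = 1; g(2) = 1.
Complete factorization: g(z) = (z^6 + 2z^5 + 2z^4 + z^3 + 2z^2 + 2).
Factor degrees with multiplicity: 6 = 6.

6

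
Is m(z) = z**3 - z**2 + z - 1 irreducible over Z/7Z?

Check for roots in Z/7Z: m(0) = 6; m(1) = 0 → root; m(2) = 5; m(3) = 6; m(4) = 2; m(5) = 6; m(6) = 3.
m(1) = 0, so (z − 1) divides m(z); m is reducible.

No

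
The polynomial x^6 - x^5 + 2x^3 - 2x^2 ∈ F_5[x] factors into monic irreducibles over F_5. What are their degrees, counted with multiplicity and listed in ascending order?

1, 1, 1, 1, 2

Write g(x) = x^6 - x^5 + 2x^3 - 2x^2.
Roots in F_5: g(0) = 0 → root; g(1) = 0 → root; g(2) = 0 → root; g(3) = 2; g(4) = 3.
Linear factors from roots: (x), (x - 1), (x - 2).
Complete factorization: g(x) = (x - 2)·(x - 1)·(x)^2·(x^2 + 2x - 1).
Factor degrees with multiplicity: 1 + 1 + 1 + 1 + 2 = 6.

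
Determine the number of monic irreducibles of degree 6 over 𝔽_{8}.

x^(8^6) − x is the product of all monic irreducibles of degree dividing 6; Möbius inversion gives N = (1/6) Σ μ(6/d)·8^d.
Divisors of 6: 1, 2, 3, 6; μ(6/d) for each: 1, -1, -1, 1.
Σ = 8^1 − 8^2 − 8^3 + 8^6 = 261576.
N = 261576/6 = 43596.

43596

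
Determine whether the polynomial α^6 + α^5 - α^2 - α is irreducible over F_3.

No

Write m(α) = α^6 + α^5 - α^2 - α.
Check for roots in F_3: m(0) = 0 → root; m(1) = 0 → root; m(2) = 0 → root.
m(0) = 0, so (α) divides m(α); m is reducible.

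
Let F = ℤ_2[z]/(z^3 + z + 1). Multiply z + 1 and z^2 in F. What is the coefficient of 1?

Multiply in ℤ_2[z]: (z + 1)·(z^2) = z^3 + z^2.
Reduce using z^3 ≡ z + 1 (mod z^3 + z + 1).
Reduced: z^2 + z + 1.

1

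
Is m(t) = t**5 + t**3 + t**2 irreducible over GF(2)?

No

Check for roots in GF(2): m(0) = 0 → root; m(1) = 1.
m(0) = 0, so (t) divides m(t); m is reducible.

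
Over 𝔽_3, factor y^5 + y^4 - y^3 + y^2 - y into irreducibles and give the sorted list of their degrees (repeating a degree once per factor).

Write h(y) = y^5 + y^4 - y^3 + y^2 - y.
Roots in 𝔽_3: h(0) = 0 → root; h(1) = 1; h(2) = 0 → root.
Linear factors from roots: (y), (y + 1).
Complete factorization: h(y) = (y)·(y + 1)·(y^3 - y - 1).
Factor degrees with multiplicity: 1 + 1 + 3 = 5.

1, 1, 3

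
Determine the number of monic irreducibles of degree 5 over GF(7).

3360

x^(7^5) − x is the product of all monic irreducibles of degree dividing 5; Möbius inversion gives N = (1/5) Σ μ(5/d)·7^d.
Divisors of 5: 1, 5; μ(5/d) for each: -1, 1.
Σ = − 7^1 + 7^5 = 16800.
N = 16800/5 = 3360.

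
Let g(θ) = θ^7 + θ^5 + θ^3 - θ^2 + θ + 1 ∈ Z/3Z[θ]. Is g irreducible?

Check for roots in Z/3Z: g(0) = 1; g(1) = 1; g(2) = 2.
No roots, so no linear factors.
Monic irreducibles of degree 2 over GF(3): θ^2 + 1, θ^2 + θ - 1, θ^2 - θ - 1.
None of them divide g (all give nonzero remainder).
Degree-3 irreducible divisors: test the 8 monic irreducibles of degree 3 over GF(3).
None of them divide g (all give nonzero remainder).
No irreducible factor of degree ≤ 3 exists, so g is irreducible over GF(3).

Yes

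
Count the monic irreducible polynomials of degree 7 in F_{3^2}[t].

x^(9^7) − x is the product of all monic irreducibles of degree dividing 7; Möbius inversion gives N = (1/7) Σ μ(7/d)·9^d.
Divisors of 7: 1, 7; μ(7/d) for each: -1, 1.
Σ = − 9^1 + 9^7 = 4782960.
N = 4782960/7 = 683280.

683280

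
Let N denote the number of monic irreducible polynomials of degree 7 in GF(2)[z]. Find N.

Gauss's count: N_{2}(7) = (1/7) Σ_{d|7} μ(7/d)·2^d.
Divisors of 7: 1, 7; μ(7/d) for each: -1, 1.
Σ = − 2^1 + 2^7 = 126.
N = 126/7 = 18.

18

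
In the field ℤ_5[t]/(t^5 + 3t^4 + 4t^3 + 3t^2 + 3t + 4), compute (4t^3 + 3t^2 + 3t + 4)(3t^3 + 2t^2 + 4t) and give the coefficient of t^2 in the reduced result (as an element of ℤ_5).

1

Multiply in ℤ_5[t]: (4t^3 + 3t^2 + 3t + 4)·(3t^3 + 2t^2 + 4t) = 2t^6 + 2t^5 + t^4 + t.
Reduce using t^5 ≡ 2t^4 + t^3 + 2t^2 + 2t + 1 (mod t^5 + 3t^4 + 4t^3 + 3t^2 + 3t + 4).
Reduced: t^2 + 1.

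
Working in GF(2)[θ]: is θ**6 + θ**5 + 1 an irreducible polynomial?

Yes

Write g(θ) = θ**6 + θ**5 + 1.
Check for roots in GF(2): g(0) = 1; g(1) = 1.
No roots, so no linear factors.
Monic irreducibles of degree 2 over GF(2): θ**2 + θ + 1.
None of them divide g (all give nonzero remainder).
Monic irreducibles of degree 3 over GF(2): θ**3 + θ + 1, θ**3 + θ**2 + 1.
None of them divide g (all give nonzero remainder).
No irreducible factor of degree ≤ 3 exists, so g is irreducible over GF(2).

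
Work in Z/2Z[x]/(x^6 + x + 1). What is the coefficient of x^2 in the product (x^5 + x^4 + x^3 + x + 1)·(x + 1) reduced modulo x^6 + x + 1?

Multiply in Z/2Z[x]: (x^5 + x^4 + x^3 + x + 1)·(x + 1) = x^6 + x^3 + x^2 + 1.
Reduce using x^6 ≡ x + 1 (mod x^6 + x + 1).
Reduced: x^3 + x^2 + x.

1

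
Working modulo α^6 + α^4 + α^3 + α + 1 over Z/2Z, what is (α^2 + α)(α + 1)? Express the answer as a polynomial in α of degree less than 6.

Multiply in Z/2Z[α]: (α^2 + α)·(α + 1) = α^3 + α.
Reduced: α^3 + α.

α^3 + α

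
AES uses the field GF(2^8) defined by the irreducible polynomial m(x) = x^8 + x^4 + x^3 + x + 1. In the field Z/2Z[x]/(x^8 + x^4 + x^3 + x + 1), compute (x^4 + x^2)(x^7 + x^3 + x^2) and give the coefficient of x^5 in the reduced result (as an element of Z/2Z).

Multiply in Z/2Z[x]: (x^4 + x^2)·(x^7 + x^3 + x^2) = x^11 + x^9 + x^7 + x^6 + x^5 + x^4.
Reduce using x^8 ≡ x^4 + x^3 + x + 1 (mod x^8 + x^4 + x^3 + x + 1).
Reduced: x^4 + x^3 + x^2 + x.

0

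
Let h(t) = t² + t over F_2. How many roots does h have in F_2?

2

Evaluate at each of the 2 elements of F_2:
h(0) = 0 → root; h(1) = 0 → root.
Roots: {0, 1}.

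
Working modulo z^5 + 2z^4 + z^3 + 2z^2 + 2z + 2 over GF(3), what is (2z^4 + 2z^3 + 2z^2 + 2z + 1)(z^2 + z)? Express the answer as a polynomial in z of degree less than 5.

2z^4 + 2z^2

Multiply in GF(3)[z]: (2z^4 + 2z^3 + 2z^2 + 2z + 1)·(z^2 + z) = 2z^6 + z^5 + z^4 + z^3 + z.
Reduce using z^5 ≡ z^4 + 2z^3 + z^2 + z + 1 (mod z^5 + 2z^4 + z^3 + 2z^2 + 2z + 2).
Reduced: 2z^4 + 2z^2.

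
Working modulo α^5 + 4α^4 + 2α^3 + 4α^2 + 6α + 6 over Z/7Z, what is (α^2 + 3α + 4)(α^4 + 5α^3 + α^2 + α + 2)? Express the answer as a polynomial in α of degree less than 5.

2α^4 + 5α^3 + α^2 + α + 5

Multiply in Z/7Z[α]: (α^2 + 3α + 4)·(α^4 + 5α^3 + α^2 + α + 2) = α^6 + α^5 + 6α^4 + 3α^3 + 2α^2 + 3α + 1.
Reduce using α^5 ≡ 3α^4 + 5α^3 + 3α^2 + α + 1 (mod α^5 + 4α^4 + 2α^3 + 4α^2 + 6α + 6).
Reduced: 2α^4 + 5α^3 + α^2 + α + 5.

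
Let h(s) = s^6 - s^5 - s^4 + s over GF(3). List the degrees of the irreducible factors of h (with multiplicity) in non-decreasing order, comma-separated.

1, 1, 1, 1, 2

Roots in GF(3): h(0) = 0 → root; h(1) = 0 → root; h(2) = 0 → root.
Linear factors from roots: (s), (s - 1), (s + 1).
Complete factorization: h(s) = (s)·(s - 1)·(s + 1)^2·(s^2 + s - 1).
Factor degrees with multiplicity: 1 + 1 + 1 + 1 + 2 = 6.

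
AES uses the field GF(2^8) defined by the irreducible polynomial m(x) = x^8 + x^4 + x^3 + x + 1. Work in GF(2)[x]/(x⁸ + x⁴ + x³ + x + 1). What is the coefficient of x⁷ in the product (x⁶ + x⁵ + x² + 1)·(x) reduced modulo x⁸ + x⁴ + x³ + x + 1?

Multiply in GF(2)[x]: (x⁶ + x⁵ + x² + 1)·(x) = x⁷ + x⁶ + x³ + x.
Reduced: x⁷ + x⁶ + x³ + x.

1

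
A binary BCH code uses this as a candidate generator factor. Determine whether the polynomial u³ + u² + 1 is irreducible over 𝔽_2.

Yes

Write g(u) = u³ + u² + 1.
Check for roots in 𝔽_2: g(0) = 1; g(1) = 1.
No roots. A degree-3 polynomial over a field with no linear factor is irreducible.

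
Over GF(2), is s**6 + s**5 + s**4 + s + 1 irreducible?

Yes

Write P(s) = s**6 + s**5 + s**4 + s + 1.
Check for roots in GF(2): P(0) = 1; P(1) = 1.
No roots, so no linear factors.
Monic irreducibles of degree 2 over GF(2): s**2 + s + 1.
None of them divide P (all give nonzero remainder).
Monic irreducibles of degree 3 over GF(2): s**3 + s + 1, s**3 + s**2 + 1.
None of them divide P (all give nonzero remainder).
No irreducible factor of degree ≤ 3 exists, so P is irreducible over GF(2).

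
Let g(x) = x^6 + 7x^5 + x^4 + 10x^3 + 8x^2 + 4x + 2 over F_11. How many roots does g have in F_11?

2

Evaluate at each of the 11 elements of F_11:
g(0) = 2; g(1) = 0 → root; g(2) = 8; g(3) = 7; g(4) = 8; g(5) = 8; g(6) = 6; g(7) = 2; g(8) = 1; g(9) = 0 → root; g(10) = 2.
Roots: {1, 9}.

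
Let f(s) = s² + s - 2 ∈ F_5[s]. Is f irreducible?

Check for roots in F_5: f(0) = 3; f(1) = 0 → root; f(2) = 4; f(3) = 0 → root; f(4) = 3.
f(1) = 0, so (s − 1) divides f(s); f is reducible.

No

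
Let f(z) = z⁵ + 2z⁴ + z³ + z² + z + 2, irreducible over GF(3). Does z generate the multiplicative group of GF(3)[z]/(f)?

|GF(3^5)^×| = 3^5 − 1 = 242. Prime factorization: 242 = 2·11^2.
f is primitive ⇔ z has order 242 in GF(3)[z]/(f), i.e. z^(242/q) ≠ 1 for each prime q | 242.
z^(121) mod f = 1
z^(22) mod f = z⁴ + 2z² + 2z + 1.
Since z^(121) = 1, the order of z divides 121 < 242; not primitive.

No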